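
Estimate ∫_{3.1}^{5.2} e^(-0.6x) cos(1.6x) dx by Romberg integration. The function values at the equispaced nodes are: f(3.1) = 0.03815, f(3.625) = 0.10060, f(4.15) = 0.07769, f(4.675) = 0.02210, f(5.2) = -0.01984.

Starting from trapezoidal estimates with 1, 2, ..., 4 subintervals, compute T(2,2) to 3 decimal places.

0.116

T(0,0) (trapezoid, 1 panel, h=2.1000): 0.01923
T(1,0) (trapezoid, 2 panels, h=1.0500): 0.09119
T(2,0) (trapezoid, 4 panels, h=0.5250): 0.11001
T(1,1) = 0.09119 + (0.09119 − 0.01923)/3 = 0.11518
T(2,1) = 0.11001 + (0.11001 − 0.09119)/3 = 0.11628
T(2,2) = 0.11628 + (0.11628 − 0.11518)/15 = 0.11635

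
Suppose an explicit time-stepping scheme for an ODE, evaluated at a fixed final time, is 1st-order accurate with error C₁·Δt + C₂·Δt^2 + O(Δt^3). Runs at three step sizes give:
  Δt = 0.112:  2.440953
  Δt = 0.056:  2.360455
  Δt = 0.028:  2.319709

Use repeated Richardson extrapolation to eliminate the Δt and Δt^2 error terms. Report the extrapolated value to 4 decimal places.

2.2786

First eliminate the Δt term (factor 2^1 = 2):
  B₁ = (2·2.360455 − 2.440953)/1 = 2.279957
  B₂ = (2·2.319709 − 2.360455)/1 = 2.278963
Then eliminate the Δt^2 term (factor 2^2 = 4):
  (4·2.278963 − 2.279957)/3 = 2.278632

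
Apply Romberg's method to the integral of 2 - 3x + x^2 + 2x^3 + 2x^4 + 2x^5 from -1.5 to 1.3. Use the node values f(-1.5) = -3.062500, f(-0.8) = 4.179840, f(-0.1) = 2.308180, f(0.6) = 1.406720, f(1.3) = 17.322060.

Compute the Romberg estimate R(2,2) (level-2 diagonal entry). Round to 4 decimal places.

9.5289

R(0,0) (trapezoid, 1 panel, h=2.8000): 19.963384
R(1,0) (trapezoid, 2 panels, h=1.4000): 13.213144
R(2,0) (trapezoid, 4 panels, h=0.7000): 10.517164
R(1,1) = 13.213144 + (13.213144 − 19.963384)/3 = 10.963064
R(2,1) = 10.517164 + (10.517164 − 13.213144)/3 = 9.618504
R(2,2) = 9.618504 + (9.618504 − 10.963064)/15 = 9.528867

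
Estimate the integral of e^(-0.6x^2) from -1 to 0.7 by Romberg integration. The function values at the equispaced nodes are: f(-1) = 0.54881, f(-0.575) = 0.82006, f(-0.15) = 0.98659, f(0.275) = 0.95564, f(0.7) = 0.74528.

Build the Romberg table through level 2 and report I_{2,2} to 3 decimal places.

I_{0,0} (trapezoid, 1 panel, h=1.7000): 1.09998
I_{1,0} (trapezoid, 2 panels, h=0.8500): 1.38859
I_{2,0} (trapezoid, 4 panels, h=0.4250): 1.44897
I_{1,1} = 1.38859 + (1.38859 − 1.09998)/3 = 1.48479
I_{2,1} = 1.44897 + (1.44897 − 1.38859)/3 = 1.46910
I_{2,2} = 1.46910 + (1.46910 − 1.48479)/15 = 1.46805

1.468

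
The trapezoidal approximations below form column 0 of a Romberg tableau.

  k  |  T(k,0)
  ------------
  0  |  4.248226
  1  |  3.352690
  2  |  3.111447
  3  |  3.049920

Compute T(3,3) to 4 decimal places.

3.0293

T(1,1) = (4·3.352690 − 4.248226) / 3 = 3.054178
T(2,1) = 3.111447 + (3.111447 − 3.352690)/3 = 3.031033
T(3,1) = 3.049920 + (3.049920 − 3.111447)/3 = 3.029411
T(2,2) = 3.031033 + (3.031033 − 3.054178)/15 = 3.029490
T(3,2) = 3.029411 + (3.029411 − 3.031033)/15 = 3.029303
T(3,3) = 3.029303 + (3.029303 − 3.029490)/63 = 3.029300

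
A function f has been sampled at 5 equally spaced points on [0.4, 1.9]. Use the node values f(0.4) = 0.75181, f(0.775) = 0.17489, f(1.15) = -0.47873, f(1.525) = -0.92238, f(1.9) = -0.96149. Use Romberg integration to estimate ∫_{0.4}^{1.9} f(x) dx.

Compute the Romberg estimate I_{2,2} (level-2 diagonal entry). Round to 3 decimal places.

-0.519

I_{0,0} (trapezoid, 1 panel, h=1.5000): -0.15726
I_{1,0} (trapezoid, 2 panels, h=0.7500): -0.43768
I_{2,0} (trapezoid, 4 panels, h=0.3750): -0.49915
I_{1,1} = -0.43768 + (-0.43768 − (-0.15726))/3 = -0.53115
I_{2,1} = -0.49915 + (-0.49915 − (-0.43768))/3 = -0.51964
I_{2,2} = -0.51964 + (-0.51964 − (-0.53115))/15 = -0.51887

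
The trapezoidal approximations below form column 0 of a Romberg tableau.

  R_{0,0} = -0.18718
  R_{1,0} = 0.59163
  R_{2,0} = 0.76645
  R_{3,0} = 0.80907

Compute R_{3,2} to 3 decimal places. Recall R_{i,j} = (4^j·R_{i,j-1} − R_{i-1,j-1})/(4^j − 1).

0.823

Richardson extrapolation on the trapezoidal column (denominator 4−1=3):
R_{2,1} = 0.76645 + (0.76645 − 0.59163)/3 = 0.82472
R_{3,1} = 0.80907 + (0.80907 − 0.76645)/3 = 0.82328
R_{3,2} = (16·0.82328 − 0.82472) / 15 = 0.82318
(Column j=1 coincides with Simpson's rule on the same nodes.)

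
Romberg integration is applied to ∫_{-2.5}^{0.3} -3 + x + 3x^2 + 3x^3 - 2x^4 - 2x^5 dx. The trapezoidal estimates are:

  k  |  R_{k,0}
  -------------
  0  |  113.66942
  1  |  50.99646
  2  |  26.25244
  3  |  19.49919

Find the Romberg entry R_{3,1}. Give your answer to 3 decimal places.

17.248

Richardson extrapolation on the trapezoidal column (denominator 4−1=3):
R_{3,1} = 19.49919 + (19.49919 − 26.25244)/3 = 17.24811
(Column j=1 coincides with Simpson's rule on the same nodes.)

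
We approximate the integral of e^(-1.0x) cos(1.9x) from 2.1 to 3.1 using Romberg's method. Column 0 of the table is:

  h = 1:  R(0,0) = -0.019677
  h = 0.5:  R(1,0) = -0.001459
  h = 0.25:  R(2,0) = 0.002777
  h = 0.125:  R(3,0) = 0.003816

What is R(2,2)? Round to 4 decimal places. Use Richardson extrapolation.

0.0042

R(1,1) = -0.001459 + (-0.001459 − (-0.019677))/3 = 0.004614
R(2,1) = 0.002777 + (0.002777 − (-0.001459))/3 = 0.004189
R(2,2) = 0.004189 + (0.004189 − 0.004614)/15 = 0.004161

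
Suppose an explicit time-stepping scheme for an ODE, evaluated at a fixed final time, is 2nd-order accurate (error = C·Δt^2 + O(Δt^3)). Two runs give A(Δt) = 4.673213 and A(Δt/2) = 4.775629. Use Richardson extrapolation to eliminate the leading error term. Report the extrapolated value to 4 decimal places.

4.8098

Extrapolated value = (4·A(Δt/2) − A(Δt)) / (4 − 1)
= (4·4.775629 − 4.673213) / 3
= 14.429303 / 3 = 4.809768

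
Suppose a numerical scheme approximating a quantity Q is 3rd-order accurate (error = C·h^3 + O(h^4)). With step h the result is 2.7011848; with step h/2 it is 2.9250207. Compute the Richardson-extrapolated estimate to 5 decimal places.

The leading error scales as h^3; refining by a factor of 2 reduces it by 2^3 = 8.
Extrapolated value = (8·A(h/2) − A(h)) / (8 − 1)
= (8·2.9250207 − 2.7011848) / 7
= 20.6989808 / 7 = 2.9569973

2.95700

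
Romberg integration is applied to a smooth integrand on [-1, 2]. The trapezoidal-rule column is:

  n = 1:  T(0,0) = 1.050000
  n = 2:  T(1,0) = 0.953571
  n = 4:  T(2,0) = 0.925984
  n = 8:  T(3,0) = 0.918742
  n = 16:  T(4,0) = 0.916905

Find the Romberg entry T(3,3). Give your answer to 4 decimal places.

0.9163

T(1,1) = 0.953571 + (0.953571 − 1.050000)/3 = 0.921428
T(2,1) = 0.925984 + (0.925984 − 0.953571)/3 = 0.916788
T(3,1) = 0.918742 + (0.918742 − 0.925984)/3 = 0.916328
T(2,2) = 0.916788 + (0.916788 − 0.921428)/15 = 0.916479
T(3,2) = (16·0.916328 − 0.916788) / 15 = 0.916297
T(3,3) = (64·0.916297 − 0.916479) / 63 = 0.916294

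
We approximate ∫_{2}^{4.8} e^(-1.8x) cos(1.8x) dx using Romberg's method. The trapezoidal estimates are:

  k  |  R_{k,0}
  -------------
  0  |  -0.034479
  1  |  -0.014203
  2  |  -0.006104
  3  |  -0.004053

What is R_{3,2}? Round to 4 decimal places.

R_{2,1} = -0.006104 + (-0.006104 − (-0.014203))/3 = -0.003404
R_{3,1} = (4·(-0.004053) − (-0.006104)) / 3 = -0.003369
R_{3,2} = -0.003369 + (-0.003369 − (-0.003404))/15 = -0.003367

-0.0034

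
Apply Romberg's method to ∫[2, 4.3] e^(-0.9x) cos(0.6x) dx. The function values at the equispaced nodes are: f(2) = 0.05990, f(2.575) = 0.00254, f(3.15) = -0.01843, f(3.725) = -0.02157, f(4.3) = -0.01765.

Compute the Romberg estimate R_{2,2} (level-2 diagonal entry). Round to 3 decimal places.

R_{0,0} (trapezoid, 1 panel, h=2.3000): 0.04859
R_{1,0} (trapezoid, 2 panels, h=1.1500): 0.00310
R_{2,0} (trapezoid, 4 panels, h=0.5750): -0.00939
R_{1,1} = 0.00310 + (0.00310 − 0.04859)/3 = -0.01206
R_{2,1} = -0.00939 + (-0.00939 − 0.00310)/3 = -0.01355
R_{2,2} = -0.01355 + (-0.01355 − (-0.01206))/15 = -0.01365

-0.014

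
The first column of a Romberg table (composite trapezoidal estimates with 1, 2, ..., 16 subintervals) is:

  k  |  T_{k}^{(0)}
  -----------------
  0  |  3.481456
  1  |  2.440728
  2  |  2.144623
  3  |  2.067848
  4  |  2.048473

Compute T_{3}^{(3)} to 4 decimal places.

2.0420

Richardson extrapolation on the trapezoidal column (denominator 4−1=3):
T_{1}^{(1)} = 2.440728 + (2.440728 − 3.481456)/3 = 2.093819
T_{2}^{(1)} = 2.144623 + (2.144623 − 2.440728)/3 = 2.045921
T_{3}^{(1)} = 2.067848 + (2.067848 − 2.144623)/3 = 2.042256
T_{2}^{(2)} = 2.045921 + (2.045921 − 2.093819)/15 = 2.042728
T_{3}^{(2)} = (16·2.042256 − 2.045921) / 15 = 2.042012
T_{3}^{(3)} = 2.042012 + (2.042012 − 2.042728)/63 = 2.042001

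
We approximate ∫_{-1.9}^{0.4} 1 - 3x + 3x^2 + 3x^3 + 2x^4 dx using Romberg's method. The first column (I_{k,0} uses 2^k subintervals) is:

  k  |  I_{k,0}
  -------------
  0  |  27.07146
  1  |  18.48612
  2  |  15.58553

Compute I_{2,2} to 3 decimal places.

14.552

Richardson extrapolation on the trapezoidal column (denominator 4−1=3):
I_{1,1} = 18.48612 + (18.48612 − 27.07146)/3 = 15.62434
I_{2,1} = (4·15.58553 − 18.48612) / 3 = 14.61867
I_{2,2} = (16·14.61867 − 15.62434) / 15 = 14.55163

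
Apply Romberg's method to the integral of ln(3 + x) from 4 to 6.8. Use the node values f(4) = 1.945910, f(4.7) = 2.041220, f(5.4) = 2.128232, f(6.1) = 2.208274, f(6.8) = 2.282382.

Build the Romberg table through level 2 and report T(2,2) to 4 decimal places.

5.9460

T(0,0) (trapezoid, 1 panel, h=2.8000): 5.919609
T(1,0) (trapezoid, 2 panels, h=1.4000): 5.939329
T(2,0) (trapezoid, 4 panels, h=0.7000): 5.944310
T(1,1) = 5.939329 + (5.939329 − 5.919609)/3 = 5.945902
T(2,1) = 5.944310 + (5.944310 − 5.939329)/3 = 5.945970
T(2,2) = 5.945970 + (5.945970 − 5.945902)/15 = 5.945975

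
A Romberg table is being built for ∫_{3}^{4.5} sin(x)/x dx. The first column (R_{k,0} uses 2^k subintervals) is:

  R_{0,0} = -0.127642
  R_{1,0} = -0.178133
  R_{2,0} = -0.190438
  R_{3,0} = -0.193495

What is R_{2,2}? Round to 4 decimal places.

Richardson extrapolation on the trapezoidal column (denominator 4−1=3):
R_{1,1} = (4·(-0.178133) − (-0.127642)) / 3 = -0.194963
R_{2,1} = -0.190438 + (-0.190438 − (-0.178133))/3 = -0.194540
R_{2,2} = (16·(-0.194540) − (-0.194963)) / 15 = -0.194512

-0.1945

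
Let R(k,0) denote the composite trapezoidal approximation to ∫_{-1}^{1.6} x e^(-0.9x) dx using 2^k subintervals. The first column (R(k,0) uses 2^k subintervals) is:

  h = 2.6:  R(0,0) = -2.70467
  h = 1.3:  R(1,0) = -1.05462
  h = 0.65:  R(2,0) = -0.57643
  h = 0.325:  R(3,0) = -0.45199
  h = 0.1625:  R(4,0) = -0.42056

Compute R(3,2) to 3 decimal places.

-0.410

Richardson extrapolation on the trapezoidal column (denominator 4−1=3):
R(2,1) = (4·(-0.57643) − (-1.05462)) / 3 = -0.41703
R(3,1) = -0.45199 + (-0.45199 − (-0.57643))/3 = -0.41051
R(3,2) = -0.41051 + (-0.41051 − (-0.41703))/15 = -0.41008
(Column j=1 coincides with Simpson's rule on the same nodes.)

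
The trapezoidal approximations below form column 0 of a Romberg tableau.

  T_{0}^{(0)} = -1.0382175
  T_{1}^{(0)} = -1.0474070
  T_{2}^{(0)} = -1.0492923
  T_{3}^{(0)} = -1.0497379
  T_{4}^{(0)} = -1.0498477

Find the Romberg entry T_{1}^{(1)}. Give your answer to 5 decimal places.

-1.05047

Richardson extrapolation on the trapezoidal column (denominator 4−1=3):
T_{1}^{(1)} = -1.0474070 + (-1.0474070 − (-1.0382175))/3 = -1.0504702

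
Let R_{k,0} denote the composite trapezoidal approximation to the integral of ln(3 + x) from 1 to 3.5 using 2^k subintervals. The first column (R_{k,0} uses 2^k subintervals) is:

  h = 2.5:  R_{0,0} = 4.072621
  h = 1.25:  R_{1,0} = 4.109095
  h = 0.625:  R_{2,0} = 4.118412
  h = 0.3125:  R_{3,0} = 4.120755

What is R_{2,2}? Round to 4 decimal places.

R_{1,1} = 4.109095 + (4.109095 − 4.072621)/3 = 4.121253
R_{2,1} = 4.118412 + (4.118412 − 4.109095)/3 = 4.121518
R_{2,2} = (16·4.121518 − 4.121253) / 15 = 4.121536

4.1215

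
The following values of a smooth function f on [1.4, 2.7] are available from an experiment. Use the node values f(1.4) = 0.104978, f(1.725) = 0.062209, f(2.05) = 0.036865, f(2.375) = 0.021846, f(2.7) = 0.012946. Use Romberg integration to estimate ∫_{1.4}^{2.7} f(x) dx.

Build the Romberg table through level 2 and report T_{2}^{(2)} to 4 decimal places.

T_{0}^{(0)} (trapezoid, 1 panel, h=1.3000): 0.076651
T_{1}^{(0)} (trapezoid, 2 panels, h=0.6500): 0.062288
T_{2}^{(0)} (trapezoid, 4 panels, h=0.3250): 0.058462
T_{1}^{(1)} = 0.062288 + (0.062288 − 0.076651)/3 = 0.057500
T_{2}^{(1)} = 0.058462 + (0.058462 − 0.062288)/3 = 0.057187
T_{2}^{(2)} = 0.057187 + (0.057187 − 0.057500)/15 = 0.057166

0.0572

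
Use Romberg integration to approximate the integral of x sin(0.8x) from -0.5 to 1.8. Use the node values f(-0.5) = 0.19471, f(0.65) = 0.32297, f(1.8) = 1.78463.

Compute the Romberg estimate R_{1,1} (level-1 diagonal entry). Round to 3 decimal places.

R_{0,0} (trapezoid, 1 panel, h=2.3000): 2.27624
R_{1,0} (trapezoid, 2 panels, h=1.1500): 1.50954
R_{1,1} = 1.50954 + (1.50954 − 2.27624)/3 = 1.25397

1.254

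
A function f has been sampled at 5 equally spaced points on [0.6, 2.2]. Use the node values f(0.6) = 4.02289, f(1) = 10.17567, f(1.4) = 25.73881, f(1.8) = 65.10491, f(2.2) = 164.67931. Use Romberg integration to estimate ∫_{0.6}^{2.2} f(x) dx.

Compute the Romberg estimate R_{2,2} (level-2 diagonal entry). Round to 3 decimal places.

R_{0,0} (trapezoid, 1 panel, h=1.6000): 134.96176
R_{1,0} (trapezoid, 2 panels, h=0.8000): 88.07193
R_{2,0} (trapezoid, 4 panels, h=0.4000): 74.14820
R_{1,1} = 88.07193 + (88.07193 − 134.96176)/3 = 72.44199
R_{2,1} = 74.14820 + (74.14820 − 88.07193)/3 = 69.50696
R_{2,2} = 69.50696 + (69.50696 − 72.44199)/15 = 69.31129

69.311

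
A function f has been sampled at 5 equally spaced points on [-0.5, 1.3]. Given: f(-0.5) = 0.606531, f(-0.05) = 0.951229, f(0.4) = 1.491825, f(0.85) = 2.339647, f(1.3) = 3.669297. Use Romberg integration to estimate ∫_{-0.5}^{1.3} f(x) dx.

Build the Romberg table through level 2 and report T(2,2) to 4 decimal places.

3.0628

T(0,0) (trapezoid, 1 panel, h=1.8000): 3.848245
T(1,0) (trapezoid, 2 panels, h=0.9000): 3.266765
T(2,0) (trapezoid, 4 panels, h=0.4500): 3.114277
T(1,1) = 3.266765 + (3.266765 − 3.848245)/3 = 3.072938
T(2,1) = 3.114277 + (3.114277 − 3.266765)/3 = 3.063448
T(2,2) = 3.063448 + (3.063448 − 3.072938)/15 = 3.062815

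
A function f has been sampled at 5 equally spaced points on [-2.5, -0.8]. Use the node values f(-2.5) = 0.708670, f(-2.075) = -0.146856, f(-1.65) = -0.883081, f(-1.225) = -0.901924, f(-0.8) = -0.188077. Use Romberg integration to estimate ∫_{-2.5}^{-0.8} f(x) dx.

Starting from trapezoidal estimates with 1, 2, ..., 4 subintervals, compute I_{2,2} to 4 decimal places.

-0.7653

I_{0,0} (trapezoid, 1 panel, h=1.7000): 0.442504
I_{1,0} (trapezoid, 2 panels, h=0.8500): -0.529367
I_{2,0} (trapezoid, 4 panels, h=0.4250): -0.710415
I_{1,1} = -0.529367 + (-0.529367 − 0.442504)/3 = -0.853324
I_{2,1} = -0.710415 + (-0.710415 − (-0.529367))/3 = -0.770764
I_{2,2} = -0.770764 + (-0.770764 − (-0.853324))/15 = -0.765260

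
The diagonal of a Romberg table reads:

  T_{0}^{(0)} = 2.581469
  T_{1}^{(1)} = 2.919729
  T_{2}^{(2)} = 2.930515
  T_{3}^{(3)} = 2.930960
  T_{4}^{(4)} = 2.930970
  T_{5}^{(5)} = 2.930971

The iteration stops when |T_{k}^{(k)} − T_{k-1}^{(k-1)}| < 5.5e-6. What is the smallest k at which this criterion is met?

k = 5

|T_{1}^{(1)} − T_{0}^{(0)}| = 0.338260 ≥ 5.5e-6
|T_{2}^{(2)} − T_{1}^{(1)}| = 0.010786 ≥ 5.5e-6
|T_{3}^{(3)} − T_{2}^{(2)}| = 0.000445 ≥ 5.5e-6
|T_{4}^{(4)} − T_{3}^{(3)}| = 0.000010 ≥ 5.5e-6
|T_{5}^{(5)} − T_{4}^{(4)}| = 0.000001 < 5.5e-6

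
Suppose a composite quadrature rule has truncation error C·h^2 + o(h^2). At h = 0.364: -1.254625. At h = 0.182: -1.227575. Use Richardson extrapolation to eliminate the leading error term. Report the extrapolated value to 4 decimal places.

The leading error scales as h^2; refining by a factor of 2 reduces it by 2^2 = 4.
Extrapolated value = (4·A(h/2) − A(h)) / (4 − 1)
= (4·(-1.227575) − (-1.254625)) / 3
= -3.655675 / 3 = -1.218558

-1.2186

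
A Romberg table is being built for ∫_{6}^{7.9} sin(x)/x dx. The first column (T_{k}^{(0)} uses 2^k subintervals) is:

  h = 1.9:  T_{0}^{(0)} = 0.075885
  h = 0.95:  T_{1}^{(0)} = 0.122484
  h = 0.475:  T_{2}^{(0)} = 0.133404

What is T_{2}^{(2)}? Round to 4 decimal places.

0.1370

Richardson extrapolation on the trapezoidal column (denominator 4−1=3):
T_{1}^{(1)} = (4·0.122484 − 0.075885) / 3 = 0.138017
T_{2}^{(1)} = 0.133404 + (0.133404 − 0.122484)/3 = 0.137044
T_{2}^{(2)} = (16·0.137044 − 0.138017) / 15 = 0.136979
(Column j=1 coincides with Simpson's rule on the same nodes.)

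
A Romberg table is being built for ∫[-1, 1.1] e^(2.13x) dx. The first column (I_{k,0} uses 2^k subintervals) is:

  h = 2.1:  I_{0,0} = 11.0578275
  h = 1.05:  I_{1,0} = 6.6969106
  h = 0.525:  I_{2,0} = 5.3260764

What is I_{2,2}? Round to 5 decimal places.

4.84419

Richardson extrapolation on the trapezoidal column (denominator 4−1=3):
I_{1,1} = 6.6969106 + (6.6969106 − 11.0578275)/3 = 5.2432716
I_{2,1} = 5.3260764 + (5.3260764 − 6.6969106)/3 = 4.8691317
I_{2,2} = (16·4.8691317 − 5.2432716) / 15 = 4.8441890
(Column j=1 coincides with Simpson's rule on the same nodes.)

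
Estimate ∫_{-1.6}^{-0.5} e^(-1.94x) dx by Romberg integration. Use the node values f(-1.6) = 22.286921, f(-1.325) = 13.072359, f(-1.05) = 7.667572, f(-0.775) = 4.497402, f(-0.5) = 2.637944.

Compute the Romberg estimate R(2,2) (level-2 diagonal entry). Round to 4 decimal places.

10.1288

R(0,0) (trapezoid, 1 panel, h=1.1000): 13.708676
R(1,0) (trapezoid, 2 panels, h=0.5500): 11.071502
R(2,0) (trapezoid, 4 panels, h=0.2750): 10.367436
R(1,1) = 11.071502 + (11.071502 − 13.708676)/3 = 10.192444
R(2,1) = 10.367436 + (10.367436 − 11.071502)/3 = 10.132747
R(2,2) = 10.132747 + (10.132747 − 10.192444)/15 = 10.128767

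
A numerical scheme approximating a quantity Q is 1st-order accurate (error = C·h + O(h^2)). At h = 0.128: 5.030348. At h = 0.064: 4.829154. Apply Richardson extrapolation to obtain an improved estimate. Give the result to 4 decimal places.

4.6280

Extrapolated value = (2·A(h/2) − A(h)) / (2 − 1)
= (2·4.829154 − 5.030348) / 1
= 4.627960 / 1 = 4.627960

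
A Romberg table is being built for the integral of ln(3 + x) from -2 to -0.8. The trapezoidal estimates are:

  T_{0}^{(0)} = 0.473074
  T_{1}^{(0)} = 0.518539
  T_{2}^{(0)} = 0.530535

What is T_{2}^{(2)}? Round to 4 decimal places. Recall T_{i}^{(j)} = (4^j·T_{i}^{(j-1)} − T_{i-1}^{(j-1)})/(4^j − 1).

0.5346

Richardson extrapolation on the trapezoidal column (denominator 4−1=3):
T_{1}^{(1)} = 0.518539 + (0.518539 − 0.473074)/3 = 0.533694
T_{2}^{(1)} = 0.530535 + (0.530535 − 0.518539)/3 = 0.534534
T_{2}^{(2)} = (16·0.534534 − 0.533694) / 15 = 0.534590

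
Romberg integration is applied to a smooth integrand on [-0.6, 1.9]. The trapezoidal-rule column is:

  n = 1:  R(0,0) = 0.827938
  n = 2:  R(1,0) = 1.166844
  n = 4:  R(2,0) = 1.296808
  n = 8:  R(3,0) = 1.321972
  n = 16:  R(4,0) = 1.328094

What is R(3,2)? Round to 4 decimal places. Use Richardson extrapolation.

1.3297

Richardson extrapolation on the trapezoidal column (denominator 4−1=3):
R(2,1) = 1.296808 + (1.296808 − 1.166844)/3 = 1.340129
R(3,1) = 1.321972 + (1.321972 − 1.296808)/3 = 1.330360
R(3,2) = (16·1.330360 − 1.340129) / 15 = 1.329709
(Column j=1 coincides with Simpson's rule on the same nodes.)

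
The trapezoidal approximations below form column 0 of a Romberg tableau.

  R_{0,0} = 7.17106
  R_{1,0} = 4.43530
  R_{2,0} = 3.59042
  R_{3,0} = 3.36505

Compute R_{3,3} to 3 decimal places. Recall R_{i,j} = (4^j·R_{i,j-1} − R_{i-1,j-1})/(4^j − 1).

R_{1,1} = (4·4.43530 − 7.17106) / 3 = 3.52338
R_{2,1} = (4·3.59042 − 4.43530) / 3 = 3.30879
R_{3,1} = (4·3.36505 − 3.59042) / 3 = 3.28993
R_{2,2} = (16·3.30879 − 3.52338) / 15 = 3.29448
R_{3,2} = (16·3.28993 − 3.30879) / 15 = 3.28867
R_{3,3} = 3.28867 + (3.28867 − 3.29448)/63 = 3.28858

3.289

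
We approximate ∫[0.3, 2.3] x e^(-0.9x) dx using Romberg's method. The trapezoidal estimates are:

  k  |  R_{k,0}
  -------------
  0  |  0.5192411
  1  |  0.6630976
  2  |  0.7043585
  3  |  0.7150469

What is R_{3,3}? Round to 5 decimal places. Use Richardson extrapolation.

0.71864

Richardson extrapolation on the trapezoidal column (denominator 4−1=3):
R_{1,1} = 0.6630976 + (0.6630976 − 0.5192411)/3 = 0.7110498
R_{2,1} = (4·0.7043585 − 0.6630976) / 3 = 0.7181121
R_{3,1} = 0.7150469 + (0.7150469 − 0.7043585)/3 = 0.7186097
R_{2,2} = (16·0.7181121 − 0.7110498) / 15 = 0.7185829
R_{3,2} = 0.7186097 + (0.7186097 − 0.7181121)/15 = 0.7186429
R_{3,3} = 0.7186429 + (0.7186429 − 0.7185829)/63 = 0.7186439
(Column j=1 coincides with Simpson's rule on the same nodes.)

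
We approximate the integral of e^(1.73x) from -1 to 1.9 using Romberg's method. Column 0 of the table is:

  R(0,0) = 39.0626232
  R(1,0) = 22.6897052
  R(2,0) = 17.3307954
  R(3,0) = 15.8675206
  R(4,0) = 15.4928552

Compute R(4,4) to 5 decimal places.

15.36715

R(1,1) = (4·22.6897052 − 39.0626232) / 3 = 17.2320659
R(2,1) = 17.3307954 + (17.3307954 − 22.6897052)/3 = 15.5444921
R(3,1) = (4·15.8675206 − 17.3307954) / 3 = 15.3797623
R(4,1) = (4·15.4928552 − 15.8675206) / 3 = 15.3679667
R(2,2) = 15.5444921 + (15.5444921 − 17.2320659)/15 = 15.4319872
R(3,2) = (16·15.3797623 − 15.5444921) / 15 = 15.3687803
R(4,2) = 15.3679667 + (15.3679667 − 15.3797623)/15 = 15.3671803
R(3,3) = (64·15.3687803 − 15.4319872) / 63 = 15.3677770
R(4,3) = 15.3671803 + (15.3671803 − 15.3687803)/63 = 15.3671549
R(4,4) = 15.3671549 + (15.3671549 − 15.3677770)/255 = 15.3671525
(Column j=1 coincides with Simpson's rule on the same nodes.)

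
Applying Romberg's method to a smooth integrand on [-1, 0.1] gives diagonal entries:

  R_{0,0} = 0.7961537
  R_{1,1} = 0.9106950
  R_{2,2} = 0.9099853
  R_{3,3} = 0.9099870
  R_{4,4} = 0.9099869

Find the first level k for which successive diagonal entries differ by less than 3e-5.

|R_{1,1} − R_{0,0}| = 0.1145413 ≥ 3e-5
|R_{2,2} − R_{1,1}| = 0.0007097 ≥ 3e-5
|R_{3,3} − R_{2,2}| = 0.0000017 < 3e-5

k = 3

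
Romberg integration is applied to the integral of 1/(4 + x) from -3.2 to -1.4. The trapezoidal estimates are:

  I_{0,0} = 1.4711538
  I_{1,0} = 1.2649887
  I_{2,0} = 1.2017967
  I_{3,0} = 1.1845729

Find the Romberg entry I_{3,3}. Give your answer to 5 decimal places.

1.17869

I_{1,1} = 1.2649887 + (1.2649887 − 1.4711538)/3 = 1.1962670
I_{2,1} = (4·1.2017967 − 1.2649887) / 3 = 1.1807327
I_{3,1} = 1.1845729 + (1.1845729 − 1.2017967)/3 = 1.1788316
I_{2,2} = (16·1.1807327 − 1.1962670) / 15 = 1.1796971
I_{3,2} = 1.1788316 + (1.1788316 − 1.1807327)/15 = 1.1787049
I_{3,3} = 1.1787049 + (1.1787049 − 1.1796971)/63 = 1.1786892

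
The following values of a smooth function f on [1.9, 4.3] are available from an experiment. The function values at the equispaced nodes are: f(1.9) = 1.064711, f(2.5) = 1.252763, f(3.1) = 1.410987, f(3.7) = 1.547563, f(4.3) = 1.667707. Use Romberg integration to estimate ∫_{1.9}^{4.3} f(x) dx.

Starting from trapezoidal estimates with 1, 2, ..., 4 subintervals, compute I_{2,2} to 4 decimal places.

I_{0,0} (trapezoid, 1 panel, h=2.4000): 3.278902
I_{1,0} (trapezoid, 2 panels, h=1.2000): 3.332635
I_{2,0} (trapezoid, 4 panels, h=0.6000): 3.346513
I_{1,1} = 3.332635 + (3.332635 − 3.278902)/3 = 3.350546
I_{2,1} = 3.346513 + (3.346513 − 3.332635)/3 = 3.351139
I_{2,2} = 3.351139 + (3.351139 − 3.350546)/15 = 3.351179

3.3512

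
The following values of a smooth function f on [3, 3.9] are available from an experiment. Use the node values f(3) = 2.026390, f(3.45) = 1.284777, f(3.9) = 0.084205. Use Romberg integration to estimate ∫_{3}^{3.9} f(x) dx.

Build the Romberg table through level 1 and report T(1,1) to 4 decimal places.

1.0875

T(0,0) (trapezoid, 1 panel, h=0.9000): 0.949768
T(1,0) (trapezoid, 2 panels, h=0.4500): 1.053034
T(1,1) = 1.053034 + (1.053034 − 0.949768)/3 = 1.087456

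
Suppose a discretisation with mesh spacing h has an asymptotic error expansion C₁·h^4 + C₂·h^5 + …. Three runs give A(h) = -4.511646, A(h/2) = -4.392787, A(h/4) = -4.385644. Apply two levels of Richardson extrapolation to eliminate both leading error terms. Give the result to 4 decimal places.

-4.3852

First eliminate the h^4 term (factor 2^4 = 16):
  B₁ = (16·(-4.392787) − (-4.511646))/15 = -4.384863
  B₂ = (16·(-4.385644) − (-4.392787))/15 = -4.385168
Then eliminate the h^5 term (factor 2^5 = 32):
  (32·(-4.385168) − (-4.384863))/31 = -4.385178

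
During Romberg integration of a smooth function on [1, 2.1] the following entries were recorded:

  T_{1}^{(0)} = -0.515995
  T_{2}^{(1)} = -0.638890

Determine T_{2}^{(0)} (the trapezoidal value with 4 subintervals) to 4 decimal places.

-0.6082

From T_{2}^{(1)} = (4·T_{2}^{(0)} − T_{1}^{(0)})/3, solve for T_{2}^{(0)}:
4·T_{2}^{(0)} = 3·(-0.638890) + (-0.515995) = -2.432665
T_{2}^{(0)} = -0.608166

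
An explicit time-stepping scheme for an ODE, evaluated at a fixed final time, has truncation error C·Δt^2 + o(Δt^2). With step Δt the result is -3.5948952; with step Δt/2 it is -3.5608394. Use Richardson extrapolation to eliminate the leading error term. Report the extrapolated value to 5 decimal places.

-3.54949

The leading error scales as Δt^2; refining by a factor of 2 reduces it by 2^2 = 4.
Extrapolated value = (4·A(Δt/2) − A(Δt)) / (4 − 1)
= (4·(-3.5608394) − (-3.5948952)) / 3
= -10.6484624 / 3 = -3.5494875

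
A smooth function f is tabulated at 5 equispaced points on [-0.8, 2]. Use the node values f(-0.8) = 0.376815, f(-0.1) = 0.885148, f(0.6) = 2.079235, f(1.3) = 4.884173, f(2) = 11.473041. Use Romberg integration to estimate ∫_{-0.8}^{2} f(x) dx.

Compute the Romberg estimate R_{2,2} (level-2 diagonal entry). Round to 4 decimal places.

9.1006

R_{0,0} (trapezoid, 1 panel, h=2.8000): 16.589798
R_{1,0} (trapezoid, 2 panels, h=1.4000): 11.205828
R_{2,0} (trapezoid, 4 panels, h=0.7000): 9.641439
R_{1,1} = 11.205828 + (11.205828 − 16.589798)/3 = 9.411171
R_{2,1} = 9.641439 + (9.641439 − 11.205828)/3 = 9.119976
R_{2,2} = 9.119976 + (9.119976 − 9.411171)/15 = 9.100563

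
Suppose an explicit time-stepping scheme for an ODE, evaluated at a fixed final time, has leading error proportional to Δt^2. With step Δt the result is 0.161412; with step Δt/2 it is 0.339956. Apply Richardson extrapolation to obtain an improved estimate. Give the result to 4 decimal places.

0.3995

The leading error scales as Δt^2; refining by a factor of 2 reduces it by 2^2 = 4.
Extrapolated value = (4·A(Δt/2) − A(Δt)) / (4 − 1)
= (4·0.339956 − 0.161412) / 3
= 1.198412 / 3 = 0.399471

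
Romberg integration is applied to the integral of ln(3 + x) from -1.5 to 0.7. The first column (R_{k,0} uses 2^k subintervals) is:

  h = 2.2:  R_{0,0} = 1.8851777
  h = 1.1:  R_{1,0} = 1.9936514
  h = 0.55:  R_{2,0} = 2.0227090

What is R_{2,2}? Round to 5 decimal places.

2.03257

Richardson extrapolation on the trapezoidal column (denominator 4−1=3):
R_{1,1} = (4·1.9936514 − 1.8851777) / 3 = 2.0298093
R_{2,1} = (4·2.0227090 − 1.9936514) / 3 = 2.0323949
R_{2,2} = (16·2.0323949 − 2.0298093) / 15 = 2.0325673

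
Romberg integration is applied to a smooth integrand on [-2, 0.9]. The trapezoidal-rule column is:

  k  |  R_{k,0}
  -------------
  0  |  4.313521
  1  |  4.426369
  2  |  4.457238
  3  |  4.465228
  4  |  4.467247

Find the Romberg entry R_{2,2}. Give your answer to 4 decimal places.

Richardson extrapolation on the trapezoidal column (denominator 4−1=3):
R_{1,1} = (4·4.426369 − 4.313521) / 3 = 4.463985
R_{2,1} = 4.457238 + (4.457238 − 4.426369)/3 = 4.467528
R_{2,2} = 4.467528 + (4.467528 − 4.463985)/15 = 4.467764
(Column j=1 coincides with Simpson's rule on the same nodes.)

4.4678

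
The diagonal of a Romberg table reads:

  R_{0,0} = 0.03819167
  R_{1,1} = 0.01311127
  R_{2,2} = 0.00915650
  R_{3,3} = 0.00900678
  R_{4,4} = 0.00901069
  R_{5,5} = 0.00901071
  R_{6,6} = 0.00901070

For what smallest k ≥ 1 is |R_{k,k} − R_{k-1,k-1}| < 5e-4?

k = 3

|R_{1,1} − R_{0,0}| = 0.02508040 ≥ 5e-4
|R_{2,2} − R_{1,1}| = 0.00395477 ≥ 5e-4
|R_{3,3} − R_{2,2}| = 0.00014972 < 5e-4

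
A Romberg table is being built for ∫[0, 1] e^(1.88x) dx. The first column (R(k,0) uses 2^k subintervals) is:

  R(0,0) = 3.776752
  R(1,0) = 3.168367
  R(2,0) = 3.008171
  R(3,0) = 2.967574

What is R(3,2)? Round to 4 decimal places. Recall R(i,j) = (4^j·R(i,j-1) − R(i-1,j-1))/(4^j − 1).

2.9540

Richardson extrapolation on the trapezoidal column (denominator 4−1=3):
R(2,1) = (4·3.008171 − 3.168367) / 3 = 2.954772
R(3,1) = 2.967574 + (2.967574 − 3.008171)/3 = 2.954042
R(3,2) = (16·2.954042 − 2.954772) / 15 = 2.953993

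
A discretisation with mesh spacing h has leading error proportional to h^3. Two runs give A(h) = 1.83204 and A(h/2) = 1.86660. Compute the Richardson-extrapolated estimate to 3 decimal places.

1.872

Extrapolated value = (8·A(h/2) − A(h)) / (8 − 1)
= (8·1.86660 − 1.83204) / 7
= 13.10076 / 7 = 1.87154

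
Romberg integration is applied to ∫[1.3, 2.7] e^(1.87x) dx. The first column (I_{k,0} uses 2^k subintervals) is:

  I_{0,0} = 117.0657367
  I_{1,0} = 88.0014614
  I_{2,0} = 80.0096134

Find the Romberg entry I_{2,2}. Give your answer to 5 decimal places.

77.28115

Richardson extrapolation on the trapezoidal column (denominator 4−1=3):
I_{1,1} = 88.0014614 + (88.0014614 − 117.0657367)/3 = 78.3133696
I_{2,1} = (4·80.0096134 − 88.0014614) / 3 = 77.3456641
I_{2,2} = (16·77.3456641 − 78.3133696) / 15 = 77.2811504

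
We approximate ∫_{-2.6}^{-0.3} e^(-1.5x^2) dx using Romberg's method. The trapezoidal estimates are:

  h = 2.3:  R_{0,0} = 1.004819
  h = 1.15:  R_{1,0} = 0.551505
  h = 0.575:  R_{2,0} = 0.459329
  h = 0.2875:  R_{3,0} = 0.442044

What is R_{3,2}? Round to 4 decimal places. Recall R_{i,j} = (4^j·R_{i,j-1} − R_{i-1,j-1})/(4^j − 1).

0.4368

R_{2,1} = 0.459329 + (0.459329 − 0.551505)/3 = 0.428604
R_{3,1} = (4·0.442044 − 0.459329) / 3 = 0.436282
R_{3,2} = 0.436282 + (0.436282 − 0.428604)/15 = 0.436794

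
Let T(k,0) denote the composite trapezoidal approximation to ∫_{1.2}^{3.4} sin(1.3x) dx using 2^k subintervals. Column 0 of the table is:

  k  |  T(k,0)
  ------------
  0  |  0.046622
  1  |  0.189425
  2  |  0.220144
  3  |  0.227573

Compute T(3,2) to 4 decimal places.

Richardson extrapolation on the trapezoidal column (denominator 4−1=3):
T(2,1) = 0.220144 + (0.220144 − 0.189425)/3 = 0.230384
T(3,1) = 0.227573 + (0.227573 − 0.220144)/3 = 0.230049
T(3,2) = 0.230049 + (0.230049 − 0.230384)/15 = 0.230027

0.2300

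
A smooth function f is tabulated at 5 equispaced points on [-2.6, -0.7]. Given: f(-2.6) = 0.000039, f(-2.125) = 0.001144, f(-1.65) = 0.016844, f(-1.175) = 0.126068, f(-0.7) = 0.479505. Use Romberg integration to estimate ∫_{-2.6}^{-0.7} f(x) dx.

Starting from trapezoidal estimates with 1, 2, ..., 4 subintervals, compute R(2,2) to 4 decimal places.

0.1611

R(0,0) (trapezoid, 1 panel, h=1.9000): 0.455567
R(1,0) (trapezoid, 2 panels, h=0.9500): 0.243785
R(2,0) (trapezoid, 4 panels, h=0.4750): 0.182318
R(1,1) = 0.243785 + (0.243785 − 0.455567)/3 = 0.173191
R(2,1) = 0.182318 + (0.182318 − 0.243785)/3 = 0.161829
R(2,2) = 0.161829 + (0.161829 − 0.173191)/15 = 0.161072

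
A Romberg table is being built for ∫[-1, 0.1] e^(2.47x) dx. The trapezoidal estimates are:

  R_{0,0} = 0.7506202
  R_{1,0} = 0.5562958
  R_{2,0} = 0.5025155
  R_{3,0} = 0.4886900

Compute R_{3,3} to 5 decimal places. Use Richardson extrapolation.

0.48405

R_{1,1} = (4·0.5562958 − 0.7506202) / 3 = 0.4915210
R_{2,1} = 0.5025155 + (0.5025155 − 0.5562958)/3 = 0.4845887
R_{3,1} = 0.4886900 + (0.4886900 − 0.5025155)/3 = 0.4840815
R_{2,2} = (16·0.4845887 − 0.4915210) / 15 = 0.4841265
R_{3,2} = 0.4840815 + (0.4840815 − 0.4845887)/15 = 0.4840477
R_{3,3} = 0.4840477 + (0.4840477 − 0.4841265)/63 = 0.4840464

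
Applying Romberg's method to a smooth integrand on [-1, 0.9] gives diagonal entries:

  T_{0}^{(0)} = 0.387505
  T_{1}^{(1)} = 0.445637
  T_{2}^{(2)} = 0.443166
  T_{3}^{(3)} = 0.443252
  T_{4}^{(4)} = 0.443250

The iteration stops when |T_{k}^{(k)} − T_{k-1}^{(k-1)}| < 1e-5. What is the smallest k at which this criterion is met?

k = 4

|T_{1}^{(1)} − T_{0}^{(0)}| = 0.058132 ≥ 1e-5
|T_{2}^{(2)} − T_{1}^{(1)}| = 0.002471 ≥ 1e-5
|T_{3}^{(3)} − T_{2}^{(2)}| = 0.000086 ≥ 1e-5
|T_{4}^{(4)} − T_{3}^{(3)}| = 0.000002 < 1e-5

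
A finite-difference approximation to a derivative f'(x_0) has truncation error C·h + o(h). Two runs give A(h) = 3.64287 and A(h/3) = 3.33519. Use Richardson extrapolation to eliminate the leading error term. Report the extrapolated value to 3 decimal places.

The leading error scales as h; refining by a factor of 3 reduces it by 3^1 = 3.
Extrapolated value = (3·A(h/3) − A(h)) / (3 − 1)
= (3·3.33519 − 3.64287) / 2
= 6.36270 / 2 = 3.18135

3.181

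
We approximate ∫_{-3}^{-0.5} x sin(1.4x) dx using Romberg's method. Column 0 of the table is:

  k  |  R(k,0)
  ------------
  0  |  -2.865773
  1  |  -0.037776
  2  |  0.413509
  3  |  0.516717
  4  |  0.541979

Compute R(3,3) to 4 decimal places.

R(1,1) = -0.037776 + (-0.037776 − (-2.865773))/3 = 0.904890
R(2,1) = 0.413509 + (0.413509 − (-0.037776))/3 = 0.563937
R(3,1) = (4·0.516717 − 0.413509) / 3 = 0.551120
R(2,2) = 0.563937 + (0.563937 − 0.904890)/15 = 0.541207
R(3,2) = 0.551120 + (0.551120 − 0.563937)/15 = 0.550266
R(3,3) = 0.550266 + (0.550266 − 0.541207)/63 = 0.550410
(Column j=1 coincides with Simpson's rule on the same nodes.)

0.5504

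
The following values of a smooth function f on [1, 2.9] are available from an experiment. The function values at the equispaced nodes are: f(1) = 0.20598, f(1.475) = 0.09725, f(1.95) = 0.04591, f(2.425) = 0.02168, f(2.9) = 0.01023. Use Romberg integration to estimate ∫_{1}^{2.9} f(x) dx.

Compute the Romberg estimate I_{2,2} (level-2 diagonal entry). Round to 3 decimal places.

I_{0,0} (trapezoid, 1 panel, h=1.9000): 0.20540
I_{1,0} (trapezoid, 2 panels, h=0.9500): 0.14631
I_{2,0} (trapezoid, 4 panels, h=0.4750): 0.12965
I_{1,1} = 0.14631 + (0.14631 − 0.20540)/3 = 0.12661
I_{2,1} = 0.12965 + (0.12965 − 0.14631)/3 = 0.12410
I_{2,2} = 0.12410 + (0.12410 − 0.12661)/15 = 0.12393

0.124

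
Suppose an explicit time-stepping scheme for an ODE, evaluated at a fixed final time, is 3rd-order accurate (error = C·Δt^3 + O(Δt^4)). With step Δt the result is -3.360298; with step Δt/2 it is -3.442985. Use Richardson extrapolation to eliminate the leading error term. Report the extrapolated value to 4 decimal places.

-3.4548

The leading error scales as Δt^3; refining by a factor of 2 reduces it by 2^3 = 8.
Extrapolated value = (8·A(Δt/2) − A(Δt)) / (8 − 1)
= (8·(-3.442985) − (-3.360298)) / 7
= -24.183582 / 7 = -3.454797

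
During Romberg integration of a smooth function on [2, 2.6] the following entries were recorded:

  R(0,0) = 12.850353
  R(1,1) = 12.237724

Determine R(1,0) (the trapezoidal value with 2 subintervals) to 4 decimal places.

12.3909

From R(1,1) = (4·R(1,0) − R(0,0))/3, solve for R(1,0):
4·R(1,0) = 3·12.237724 + 12.850353 = 49.563525
R(1,0) = 12.390881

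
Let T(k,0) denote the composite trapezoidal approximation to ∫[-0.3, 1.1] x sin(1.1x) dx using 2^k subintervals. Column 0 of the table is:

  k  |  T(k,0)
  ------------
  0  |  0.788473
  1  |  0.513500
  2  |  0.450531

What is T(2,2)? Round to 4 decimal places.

0.4301

Richardson extrapolation on the trapezoidal column (denominator 4−1=3):
T(1,1) = 0.513500 + (0.513500 − 0.788473)/3 = 0.421842
T(2,1) = 0.450531 + (0.450531 − 0.513500)/3 = 0.429541
T(2,2) = (16·0.429541 − 0.421842) / 15 = 0.430054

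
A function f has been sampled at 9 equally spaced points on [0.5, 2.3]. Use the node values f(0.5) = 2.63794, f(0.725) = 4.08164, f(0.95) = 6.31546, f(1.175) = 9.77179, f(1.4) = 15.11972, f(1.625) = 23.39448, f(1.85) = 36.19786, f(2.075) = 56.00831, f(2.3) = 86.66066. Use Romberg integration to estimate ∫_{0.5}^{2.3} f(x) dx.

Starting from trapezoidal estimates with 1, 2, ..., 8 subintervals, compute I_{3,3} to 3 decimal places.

43.311

I_{0,0} (trapezoid, 1 panel, h=1.8000): 80.36874
I_{1,0} (trapezoid, 2 panels, h=0.9000): 53.79212
I_{2,0} (trapezoid, 4 panels, h=0.4500): 46.02705
I_{3,0} (trapezoid, 8 panels, h=0.2250): 43.99618
I_{1,1} = 53.79212 + (53.79212 − 80.36874)/3 = 44.93325
I_{2,1} = 46.02705 + (46.02705 − 53.79212)/3 = 43.43869
I_{3,1} = 43.99618 + (43.99618 − 46.02705)/3 = 43.31922
I_{2,2} = 43.43869 + (43.43869 − 44.93325)/15 = 43.33905
I_{3,2} = 43.31922 + (43.31922 − 43.43869)/15 = 43.31126
I_{3,3} = 43.31126 + (43.31126 − 43.33905)/63 = 43.31082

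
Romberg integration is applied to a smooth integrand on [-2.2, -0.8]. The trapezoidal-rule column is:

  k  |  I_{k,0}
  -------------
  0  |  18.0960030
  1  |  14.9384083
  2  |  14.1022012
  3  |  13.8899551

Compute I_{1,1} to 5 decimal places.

Richardson extrapolation on the trapezoidal column (denominator 4−1=3):
I_{1,1} = 14.9384083 + (14.9384083 − 18.0960030)/3 = 13.8858767

13.88588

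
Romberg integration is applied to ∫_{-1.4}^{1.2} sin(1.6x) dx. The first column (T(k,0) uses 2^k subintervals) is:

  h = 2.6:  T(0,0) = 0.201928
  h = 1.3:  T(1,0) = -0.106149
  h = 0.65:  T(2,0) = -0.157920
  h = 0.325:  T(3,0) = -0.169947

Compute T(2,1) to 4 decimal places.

-0.1752

Richardson extrapolation on the trapezoidal column (denominator 4−1=3):
T(2,1) = (4·(-0.157920) − (-0.106149)) / 3 = -0.175177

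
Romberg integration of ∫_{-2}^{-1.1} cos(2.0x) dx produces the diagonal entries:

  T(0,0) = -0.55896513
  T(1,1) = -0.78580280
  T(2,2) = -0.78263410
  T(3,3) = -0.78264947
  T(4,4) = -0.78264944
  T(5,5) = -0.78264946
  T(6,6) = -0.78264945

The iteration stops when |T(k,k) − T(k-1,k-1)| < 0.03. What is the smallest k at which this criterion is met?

k = 2

|T(1,1) − T(0,0)| = 0.22683767 ≥ 0.03
|T(2,2) − T(1,1)| = 0.00316870 < 0.03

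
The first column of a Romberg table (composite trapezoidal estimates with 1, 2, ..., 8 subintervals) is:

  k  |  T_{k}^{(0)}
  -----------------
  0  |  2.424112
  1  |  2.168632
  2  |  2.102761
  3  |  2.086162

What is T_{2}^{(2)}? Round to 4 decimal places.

2.0806

Richardson extrapolation on the trapezoidal column (denominator 4−1=3):
T_{1}^{(1)} = 2.168632 + (2.168632 − 2.424112)/3 = 2.083472
T_{2}^{(1)} = (4·2.102761 − 2.168632) / 3 = 2.080804
T_{2}^{(2)} = (16·2.080804 − 2.083472) / 15 = 2.080626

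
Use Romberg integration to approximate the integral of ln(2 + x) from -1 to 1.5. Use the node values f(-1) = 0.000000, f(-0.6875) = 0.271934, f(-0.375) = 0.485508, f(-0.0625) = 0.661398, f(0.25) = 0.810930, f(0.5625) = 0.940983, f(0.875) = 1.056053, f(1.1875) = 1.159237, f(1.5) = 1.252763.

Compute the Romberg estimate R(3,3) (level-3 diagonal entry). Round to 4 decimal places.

R(0,0) (trapezoid, 1 panel, h=2.5000): 1.565954
R(1,0) (trapezoid, 2 panels, h=1.2500): 1.796639
R(2,0) (trapezoid, 4 panels, h=0.6250): 1.861795
R(3,0) (trapezoid, 8 panels, h=0.3125): 1.878883
R(1,1) = 1.796639 + (1.796639 − 1.565954)/3 = 1.873534
R(2,1) = 1.861795 + (1.861795 − 1.796639)/3 = 1.883514
R(3,1) = 1.878883 + (1.878883 − 1.861795)/3 = 1.884579
R(2,2) = 1.883514 + (1.883514 − 1.873534)/15 = 1.884179
R(3,2) = 1.884579 + (1.884579 − 1.883514)/15 = 1.884650
R(3,3) = 1.884650 + (1.884650 − 1.884179)/63 = 1.884657

1.8847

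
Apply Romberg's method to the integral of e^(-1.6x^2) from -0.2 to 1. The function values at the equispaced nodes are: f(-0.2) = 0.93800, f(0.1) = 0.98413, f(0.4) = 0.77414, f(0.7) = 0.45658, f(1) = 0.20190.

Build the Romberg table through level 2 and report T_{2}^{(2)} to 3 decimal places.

0.845

T_{0}^{(0)} (trapezoid, 1 panel, h=1.2000): 0.68394
T_{1}^{(0)} (trapezoid, 2 panels, h=0.6000): 0.80645
T_{2}^{(0)} (trapezoid, 4 panels, h=0.3000): 0.83544
T_{1}^{(1)} = 0.80645 + (0.80645 − 0.68394)/3 = 0.84729
T_{2}^{(1)} = 0.83544 + (0.83544 − 0.80645)/3 = 0.84510
T_{2}^{(2)} = 0.84510 + (0.84510 − 0.84729)/15 = 0.84495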